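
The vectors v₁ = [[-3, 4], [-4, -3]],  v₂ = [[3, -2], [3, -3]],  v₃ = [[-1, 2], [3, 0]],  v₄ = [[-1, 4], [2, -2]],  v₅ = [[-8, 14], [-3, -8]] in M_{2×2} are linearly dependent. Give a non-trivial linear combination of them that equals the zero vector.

2v₁ + v₃ + v₄ - v₅ = 0

Take coordinates with respect to {E₁₁, E₁₂, E₂₁, E₂₂}.
Write the vectors as columns of a matrix and find a nonzero vector in its null space.
The free variable yields coefficients (2, 0, 1, 1, -1) (any nonzero multiple also works).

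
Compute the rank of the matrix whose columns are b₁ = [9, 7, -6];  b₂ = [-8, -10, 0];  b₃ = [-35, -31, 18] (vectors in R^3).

rank 2

Apply Gaussian elimination to the matrix whose rows are b₁, b₂, b₃.
There are 2 pivot columns, so rank = 2.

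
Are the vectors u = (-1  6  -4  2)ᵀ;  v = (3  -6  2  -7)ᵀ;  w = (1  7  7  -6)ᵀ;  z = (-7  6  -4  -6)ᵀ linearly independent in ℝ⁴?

Place the vectors as rows of a 4×4 matrix and reduce to echelon form.
The reduction yields 4 nonzero rows, so the rank is 4.
Since rank = 4 (the number of vectors), the set is linearly independent.

linearly independent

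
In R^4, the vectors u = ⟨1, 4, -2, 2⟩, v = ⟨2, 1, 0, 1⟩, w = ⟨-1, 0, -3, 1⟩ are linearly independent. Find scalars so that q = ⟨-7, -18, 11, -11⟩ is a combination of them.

Set up the augmented matrix [u | v | w | q] and row-reduce.
The system has the unique solution (α₁, α₂, α₃) = (-4, -2, -1).

q = -4u - 2v - w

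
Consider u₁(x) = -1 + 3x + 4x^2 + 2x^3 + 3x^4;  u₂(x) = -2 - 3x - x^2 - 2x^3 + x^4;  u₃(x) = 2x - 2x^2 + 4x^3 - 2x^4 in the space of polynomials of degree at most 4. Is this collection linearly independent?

linearly independent

Write each element as a coordinate vector in ℝ⁵ using {1, x, …, x^4}.
Place the vectors as rows of a 3×5 matrix and reduce to echelon form.
The reduction yields 3 nonzero rows, so the rank is 3.
Since rank = 3 (the number of vectors), the set is linearly independent.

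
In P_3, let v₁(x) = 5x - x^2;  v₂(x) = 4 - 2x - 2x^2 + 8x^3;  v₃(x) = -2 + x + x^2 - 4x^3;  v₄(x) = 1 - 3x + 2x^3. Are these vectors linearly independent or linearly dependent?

linearly dependent

Write each element as a coordinate vector in ℝ⁴ using {1, x, …, x^3}.
Row-reduce the matrix whose columns are v₁, v₂, v₃, v₄.
The reduction yields 2 nonzero rows, so the rank is 2.
Since rank 2 < 4, the set is linearly dependent.
Indeed v₂ + 2v₃ = 0.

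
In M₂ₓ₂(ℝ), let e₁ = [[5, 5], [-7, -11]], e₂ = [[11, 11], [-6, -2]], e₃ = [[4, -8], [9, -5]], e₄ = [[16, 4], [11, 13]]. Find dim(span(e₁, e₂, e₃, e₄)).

dim = 3

Represent each element by its coordinate vector in ℝ⁴.
Put the 4×4 matrix [e₁|e₂|e₃|e₄] into echelon form.
Exactly 3 pivots survive; hence the rank is 3.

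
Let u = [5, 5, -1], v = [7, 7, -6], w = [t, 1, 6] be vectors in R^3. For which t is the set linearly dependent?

The vectors are dependent exactly when the determinant of the matrix with rows u, v, w vanishes.
Expanding, det = 23 - 23*t.
This vanishes exactly when t = 1.

t = 1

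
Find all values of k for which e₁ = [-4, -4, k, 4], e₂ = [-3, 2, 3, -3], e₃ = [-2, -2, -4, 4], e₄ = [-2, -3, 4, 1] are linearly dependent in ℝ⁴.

k = 1/6

Place the vectors as rows of a 4×4 matrix; dependence ⇔ determinant zero.
Cofactor expansion gives det = 8 - 48*k.
Solving 8 - 48*k = 0 yields k = 1/6.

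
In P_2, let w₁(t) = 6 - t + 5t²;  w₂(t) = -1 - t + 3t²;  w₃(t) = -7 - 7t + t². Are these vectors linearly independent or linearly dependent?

Take coordinates with respect to the standard basis {1, t, t²}.
Row-reduce the matrix whose columns are w₁, w₂, w₃.
The reduction yields 3 nonzero rows, so the rank is 3.
Since rank = 3 (the number of vectors), the set is linearly independent.

linearly independent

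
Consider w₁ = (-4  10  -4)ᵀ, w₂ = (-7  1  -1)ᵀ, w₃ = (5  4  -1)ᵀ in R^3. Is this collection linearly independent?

Form the 3×3 matrix with these as columns; its determinant is 0.
A zero determinant means the columns are linearly dependent.

linearly dependent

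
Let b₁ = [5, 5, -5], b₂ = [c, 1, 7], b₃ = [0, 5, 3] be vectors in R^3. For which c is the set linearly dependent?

Place the vectors as rows of a 3×3 matrix; dependence ⇔ determinant zero.
Expanding, det = -40*c - 160.
This vanishes exactly when c = -4.

c = -4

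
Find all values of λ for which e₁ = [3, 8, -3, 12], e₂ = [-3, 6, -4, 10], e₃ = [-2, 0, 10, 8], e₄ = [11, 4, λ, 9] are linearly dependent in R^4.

Dependence holds iff the 4×4 matrix [e₁ e₂ e₃ e₄] is singular.
Cofactor expansion gives det = 2688 - 320*λ.
Setting this to zero gives λ = 42/5.

λ = 42/5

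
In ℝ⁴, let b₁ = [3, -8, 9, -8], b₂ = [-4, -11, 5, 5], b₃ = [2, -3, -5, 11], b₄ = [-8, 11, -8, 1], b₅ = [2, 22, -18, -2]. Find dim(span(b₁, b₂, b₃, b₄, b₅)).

Form the matrix with b₁, b₂, b₃, b₄, b₅ as columns and reduce.
The echelon form has 4 nonzero rows, so the rank is 4.
(With 5 elements in a 4-dimensional space the rank is at most 4.)

4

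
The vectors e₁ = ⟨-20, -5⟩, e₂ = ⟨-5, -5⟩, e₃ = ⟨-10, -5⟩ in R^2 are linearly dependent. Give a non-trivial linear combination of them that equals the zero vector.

Set up α₁e₁ + … + α₃e₃ = 0 and solve the homogeneous system.
The free variable yields coefficients (1, 2, -3) (any nonzero multiple also works).

e₁ + 2e₂ - 3e₃ = 0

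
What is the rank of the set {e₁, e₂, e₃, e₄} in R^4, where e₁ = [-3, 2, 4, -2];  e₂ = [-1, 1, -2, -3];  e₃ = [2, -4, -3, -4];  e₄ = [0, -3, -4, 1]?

Form the matrix with e₁, e₂, e₃, e₄ as columns and reduce.
Reduction leaves 4 leading entries, giving rank 4.

4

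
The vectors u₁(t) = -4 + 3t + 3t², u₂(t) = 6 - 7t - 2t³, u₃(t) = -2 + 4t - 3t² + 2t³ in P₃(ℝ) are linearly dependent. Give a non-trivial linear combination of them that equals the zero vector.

Pass to coordinate vectors relative to the basis {1, t, …, t³}.
Write the vectors as columns of a matrix and find a nonzero vector in its null space.
A generator of the null space is (1, 1, 1).

u₁ + u₂ + u₃ = 0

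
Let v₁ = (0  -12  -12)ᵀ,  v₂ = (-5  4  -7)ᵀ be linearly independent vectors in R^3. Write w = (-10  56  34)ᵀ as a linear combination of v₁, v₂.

Solve the system with v₁, v₂ as columns and w as the right-hand side.
The system has the unique solution (α₁, α₂) = (-4, 2).

w = -4v₁ + 2v₂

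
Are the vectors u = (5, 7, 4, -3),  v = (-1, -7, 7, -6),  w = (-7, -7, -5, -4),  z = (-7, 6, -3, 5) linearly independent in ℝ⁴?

linearly independent

Row-reduce the matrix whose columns are u, v, w, z.
The reduction yields 4 nonzero rows, so the rank is 4.
Since rank = 4 (the number of vectors), the set is linearly independent.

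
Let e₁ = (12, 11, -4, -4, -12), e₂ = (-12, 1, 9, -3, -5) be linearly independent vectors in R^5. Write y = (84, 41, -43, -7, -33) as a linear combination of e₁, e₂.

y = 4e₁ - 3e₂

Write y = c₁e₁ + c₂e₂ and equate components.
The system has the unique solution (c₁, c₂) = (4, -3).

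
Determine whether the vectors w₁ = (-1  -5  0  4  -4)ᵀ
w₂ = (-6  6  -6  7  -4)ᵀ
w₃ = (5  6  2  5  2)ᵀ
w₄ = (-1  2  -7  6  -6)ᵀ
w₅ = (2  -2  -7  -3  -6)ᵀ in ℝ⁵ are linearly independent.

Place the vectors as rows of a 5×5 matrix and reduce to echelon form.
The reduction yields 5 nonzero rows, so the rank is 5.
Since rank = 5 (the number of vectors), the set is linearly independent.

linearly independent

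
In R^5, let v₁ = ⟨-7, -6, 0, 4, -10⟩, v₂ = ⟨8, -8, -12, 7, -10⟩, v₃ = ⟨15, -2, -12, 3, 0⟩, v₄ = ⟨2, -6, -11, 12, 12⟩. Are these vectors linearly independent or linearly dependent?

linearly dependent

Place the vectors as rows of a 4×5 matrix and reduce to echelon form.
The reduction yields 3 nonzero rows, so the rank is 3.
Since rank 3 < 4, the set is linearly dependent.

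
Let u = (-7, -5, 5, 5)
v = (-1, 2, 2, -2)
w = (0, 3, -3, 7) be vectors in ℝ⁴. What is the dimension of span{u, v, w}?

3

Put the 4×3 matrix [u|v|w] into echelon form.
Reduction leaves 3 leading entries, giving rank 3.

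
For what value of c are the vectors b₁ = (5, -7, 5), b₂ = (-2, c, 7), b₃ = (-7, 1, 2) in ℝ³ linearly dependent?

c = -6

Dependence holds iff the 3×3 matrix [b₁ b₂ b₃] is singular.
Cofactor expansion gives det = 45*c + 270.
Setting this to zero gives c = -6.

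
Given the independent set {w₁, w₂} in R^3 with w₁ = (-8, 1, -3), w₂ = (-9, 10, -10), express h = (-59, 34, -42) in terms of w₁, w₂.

Since w₁, w₂ are independent, the coefficients expressing h are uniquely determined by a linear system.
The system has the unique solution (α₁, α₂) = (4, 3).

h = 4w₁ + 3w₂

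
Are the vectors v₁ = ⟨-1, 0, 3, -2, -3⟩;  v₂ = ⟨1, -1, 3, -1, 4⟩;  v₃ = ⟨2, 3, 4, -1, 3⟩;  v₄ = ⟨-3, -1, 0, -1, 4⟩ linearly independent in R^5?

Row-reduce the matrix whose columns are v₁, v₂, v₃, v₄.
The reduction yields 4 nonzero rows, so the rank is 4.
Since rank = 4 (the number of vectors), the set is linearly independent.

linearly independent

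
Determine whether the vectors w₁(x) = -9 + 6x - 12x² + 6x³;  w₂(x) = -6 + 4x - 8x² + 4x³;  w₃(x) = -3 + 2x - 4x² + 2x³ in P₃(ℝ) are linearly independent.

linearly dependent

Take coordinates with respect to the standard basis {1, x, …, x³}.
Row-reduce the matrix whose columns are w₁, w₂, w₃.
The reduction yields 1 nonzero row, so the rank is 1.
Since rank 1 < 3, the set is linearly dependent.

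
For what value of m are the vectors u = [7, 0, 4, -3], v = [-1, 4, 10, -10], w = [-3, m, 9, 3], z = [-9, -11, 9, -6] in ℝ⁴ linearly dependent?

m = -45

Place the vectors as rows of a 4×4 matrix; dependence ⇔ determinant zero.
Expanding, det = -303*m - 13635.
Setting this to zero gives m = -45.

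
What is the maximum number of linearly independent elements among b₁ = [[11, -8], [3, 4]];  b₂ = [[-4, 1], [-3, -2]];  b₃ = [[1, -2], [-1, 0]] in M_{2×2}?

2

Use coordinates relative to {E₁₁, E₁₂, E₂₁, E₂₂}.
Form the matrix with b₁, b₂, b₃ as columns and reduce.
The echelon form has 2 nonzero rows, so the rank is 2.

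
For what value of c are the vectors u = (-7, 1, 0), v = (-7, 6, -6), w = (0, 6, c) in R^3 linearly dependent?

The set is linearly dependent precisely when det[u; v; w] = 0.
The determinant works out to -35*c - 252.
Solving -35*c - 252 = 0 yields c = -36/5.

c = -36/5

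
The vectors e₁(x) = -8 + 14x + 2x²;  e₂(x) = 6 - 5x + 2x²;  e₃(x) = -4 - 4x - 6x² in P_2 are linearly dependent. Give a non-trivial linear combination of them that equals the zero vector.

e₁ + 2e₂ + e₃ = 0

Take coordinates with respect to {1, x, x²}.
Write the vectors as columns of a matrix and find a nonzero vector in its null space.
One solution (up to scaling) is (1, 2, 1).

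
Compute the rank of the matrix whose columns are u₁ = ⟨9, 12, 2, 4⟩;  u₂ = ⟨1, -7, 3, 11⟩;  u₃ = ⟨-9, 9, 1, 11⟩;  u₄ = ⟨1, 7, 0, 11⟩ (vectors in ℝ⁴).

4

Put the 4×4 matrix [u₁|u₂|u₃|u₄] into echelon form.
Reduction leaves 4 leading entries, giving rank 4.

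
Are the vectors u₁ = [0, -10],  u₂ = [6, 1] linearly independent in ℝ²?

linearly independent

Form the 2×2 matrix with these as columns; its determinant is 60.
A nonzero determinant means the columns are linearly independent.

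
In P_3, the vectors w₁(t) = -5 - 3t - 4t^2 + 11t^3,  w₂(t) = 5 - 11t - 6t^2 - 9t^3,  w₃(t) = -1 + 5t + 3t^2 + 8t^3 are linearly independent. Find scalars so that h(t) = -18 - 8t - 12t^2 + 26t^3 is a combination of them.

h = 3w₁ - w₂ - 2w₃

Identify each element with its coordinate vector in ℝ⁴ via {1, t, …, t^3}.
Write h = a₁w₁ + … + a₃w₃ and equate components.
The system has the unique solution (a₁, a₂, a₃) = (3, -1, -2).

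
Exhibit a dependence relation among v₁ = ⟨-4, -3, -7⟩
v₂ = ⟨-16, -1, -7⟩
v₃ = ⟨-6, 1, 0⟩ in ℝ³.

v₁ - v₂ + 2v₃ = 0

Write the vectors as columns of a matrix and find a nonzero vector in its null space.
A generator of the null space is (1, -1, 2).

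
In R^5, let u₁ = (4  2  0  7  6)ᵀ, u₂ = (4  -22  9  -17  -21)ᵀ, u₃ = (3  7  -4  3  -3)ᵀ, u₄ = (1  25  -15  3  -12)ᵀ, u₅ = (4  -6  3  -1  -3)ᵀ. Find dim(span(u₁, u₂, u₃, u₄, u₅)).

3

Row-reduce the 5×5 matrix with these as rows.
Exactly 3 pivots survive; hence the rank is 3.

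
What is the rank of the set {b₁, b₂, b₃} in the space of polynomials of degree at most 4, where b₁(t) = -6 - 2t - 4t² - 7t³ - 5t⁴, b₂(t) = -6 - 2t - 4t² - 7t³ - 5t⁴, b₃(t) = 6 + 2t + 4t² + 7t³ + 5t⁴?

1

Represent each element by its coordinate vector in ℝ⁵.
Put the 5×3 matrix [b₁|b₂|b₃] into echelon form.
The echelon form has 1 nonzero row, so the rank is 1.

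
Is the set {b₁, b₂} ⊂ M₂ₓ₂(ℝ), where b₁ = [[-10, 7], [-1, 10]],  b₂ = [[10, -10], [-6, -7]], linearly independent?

linearly independent

Take coordinates with respect to the standard basis {E₁₁, E₁₂, E₂₁, E₂₂}.
Place the vectors as rows of a 2×4 matrix and reduce to echelon form.
The reduction yields 2 nonzero rows, so the rank is 2.
Since rank = 2 (the number of vectors), the set is linearly independent.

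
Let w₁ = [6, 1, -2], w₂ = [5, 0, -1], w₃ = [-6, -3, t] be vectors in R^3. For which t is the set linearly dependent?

The vectors are dependent exactly when the determinant of the matrix with rows w₁, w₂, w₃ vanishes.
The determinant works out to 18 - 5*t.
Solving 18 - 5*t = 0 yields t = 18/5.

t = 18/5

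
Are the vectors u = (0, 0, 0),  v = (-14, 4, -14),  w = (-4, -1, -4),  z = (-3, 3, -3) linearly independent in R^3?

linearly dependent

There are 4 vectors in a 3-dimensional space, so they cannot be linearly independent.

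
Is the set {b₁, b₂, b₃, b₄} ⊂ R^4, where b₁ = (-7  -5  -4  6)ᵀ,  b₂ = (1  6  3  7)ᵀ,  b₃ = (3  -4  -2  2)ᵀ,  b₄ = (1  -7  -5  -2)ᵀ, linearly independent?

Place the vectors as rows of a 4×4 matrix and reduce to echelon form.
The reduction yields 4 nonzero rows, so the rank is 4.
Since rank = 4 (the number of vectors), the set is linearly independent.

linearly independent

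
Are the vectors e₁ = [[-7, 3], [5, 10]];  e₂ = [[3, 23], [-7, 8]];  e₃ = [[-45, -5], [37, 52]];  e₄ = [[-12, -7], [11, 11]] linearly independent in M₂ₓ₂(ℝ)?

Write each element as a coordinate vector in ℝ⁴ using {E₁₁, E₁₂, E₂₁, E₂₂}.
The matrix [e₁|e₂|e₃|e₄] has determinant 0.
A zero determinant means the columns are linearly dependent.
Indeed 6e₁ - e₂ - e₃ = 0.

linearly dependent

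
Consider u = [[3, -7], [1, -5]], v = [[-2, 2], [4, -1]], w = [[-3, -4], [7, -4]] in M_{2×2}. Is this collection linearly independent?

Take coordinates with respect to the standard basis {E₁₁, E₁₂, E₂₁, E₂₂}.
Place the vectors as rows of a 3×4 matrix and reduce to echelon form.
The reduction yields 3 nonzero rows, so the rank is 3.
Since rank = 3 (the number of vectors), the set is linearly independent.

linearly independent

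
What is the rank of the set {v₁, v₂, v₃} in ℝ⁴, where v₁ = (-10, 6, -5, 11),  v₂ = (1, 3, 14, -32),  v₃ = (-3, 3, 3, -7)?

2

Put the 4×3 matrix [v₁|v₂|v₃] into echelon form.
Exactly 2 pivots survive; hence the rank is 2.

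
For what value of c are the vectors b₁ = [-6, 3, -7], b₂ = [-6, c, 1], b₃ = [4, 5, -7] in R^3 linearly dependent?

Place the vectors as rows of a 3×3 matrix; dependence ⇔ determinant zero.
The determinant works out to 70*c + 126.
Setting this to zero gives c = -9/5.

c = -9/5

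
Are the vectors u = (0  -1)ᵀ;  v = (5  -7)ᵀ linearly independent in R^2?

Place the vectors as rows of a 2×2 matrix and reduce to echelon form.
The reduction yields 2 nonzero rows, so the rank is 2.
Since rank = 2 (the number of vectors), the set is linearly independent.

linearly independent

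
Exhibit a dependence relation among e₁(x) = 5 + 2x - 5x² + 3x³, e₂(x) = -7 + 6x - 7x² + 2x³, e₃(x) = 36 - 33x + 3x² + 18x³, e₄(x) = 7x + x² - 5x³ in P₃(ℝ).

3e₁ - 3e₂ - e₃ - 3e₄ = 0

Pass to coordinate vectors relative to the basis {1, x, …, x³}.
Set up α₁e₁ + … + α₄e₄ = 0 and solve the homogeneous system.
The free variable yields coefficients (3, -3, -1, -3) (any nonzero multiple also works).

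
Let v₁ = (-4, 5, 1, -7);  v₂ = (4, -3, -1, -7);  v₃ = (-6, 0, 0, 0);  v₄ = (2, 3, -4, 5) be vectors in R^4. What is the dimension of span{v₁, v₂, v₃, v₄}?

dim = 4

Put the 4×4 matrix [v₁|v₂|v₃|v₄] into echelon form.
Exactly 4 pivots survive; hence the rank is 4.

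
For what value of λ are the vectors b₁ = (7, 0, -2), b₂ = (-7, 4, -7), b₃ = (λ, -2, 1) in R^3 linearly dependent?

Dependence holds iff the 3×3 matrix [b₁ b₂ b₃] is singular.
Expanding, det = 8*λ - 98.
Setting this to zero gives λ = 49/4.

λ = 49/4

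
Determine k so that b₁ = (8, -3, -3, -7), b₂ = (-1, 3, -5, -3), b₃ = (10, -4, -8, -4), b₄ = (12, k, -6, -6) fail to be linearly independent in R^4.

Place the vectors as rows of a 4×4 matrix; dependence ⇔ determinant zero.
The determinant works out to -336*k - 1824.
Solving -336*k - 1824 = 0 yields k = -38/7.

k = -38/7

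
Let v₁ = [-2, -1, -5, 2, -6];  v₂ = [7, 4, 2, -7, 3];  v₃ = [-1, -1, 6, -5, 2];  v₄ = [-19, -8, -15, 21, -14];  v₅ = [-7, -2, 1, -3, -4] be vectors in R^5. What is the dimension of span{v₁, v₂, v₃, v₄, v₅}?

4

Row-reduce the 5×5 matrix with these as rows.
Exactly 4 pivots survive; hence the rank is 4.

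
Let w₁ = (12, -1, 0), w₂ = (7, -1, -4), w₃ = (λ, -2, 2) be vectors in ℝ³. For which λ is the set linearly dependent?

λ = 53/2

The set is linearly dependent precisely when det[w₁; w₂; w₃] = 0.
Cofactor expansion gives det = 4*λ - 106.
Solving 4*λ - 106 = 0 yields λ = 53/2.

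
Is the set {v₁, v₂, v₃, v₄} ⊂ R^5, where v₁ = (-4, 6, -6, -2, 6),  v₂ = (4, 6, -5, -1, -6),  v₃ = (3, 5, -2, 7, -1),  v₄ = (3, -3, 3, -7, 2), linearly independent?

Row-reduce the matrix whose columns are v₁, v₂, v₃, v₄.
The reduction yields 4 nonzero rows, so the rank is 4.
Since rank = 4 (the number of vectors), the set is linearly independent.

linearly independent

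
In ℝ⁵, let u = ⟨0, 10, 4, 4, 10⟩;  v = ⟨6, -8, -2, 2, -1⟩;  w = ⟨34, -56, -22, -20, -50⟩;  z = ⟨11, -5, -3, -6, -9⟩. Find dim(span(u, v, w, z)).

Apply Gaussian elimination to the matrix whose rows are u, v, w, z.
There are 3 pivot columns, so rank = 3.

dim = 3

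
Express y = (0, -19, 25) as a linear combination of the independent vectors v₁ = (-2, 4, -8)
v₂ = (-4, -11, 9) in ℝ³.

Set up the augmented matrix [v₁ | v₂ | y] and row-reduce.
The system has the unique solution (a₁, a₂) = (-2, 1).

y = -2v₁ + v₂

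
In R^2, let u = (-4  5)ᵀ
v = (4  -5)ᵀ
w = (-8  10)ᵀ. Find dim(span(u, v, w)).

Apply Gaussian elimination to the matrix whose rows are u, v, w.
Exactly 1 pivot survives; hence the rank is 1.
(With 3 elements in a 2-dimensional space the rank is at most 2.)

dim = 1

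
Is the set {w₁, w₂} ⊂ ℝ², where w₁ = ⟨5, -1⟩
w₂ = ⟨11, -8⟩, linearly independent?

linearly independent

Row-reduce the matrix whose columns are w₁, w₂.
The reduction yields 2 nonzero rows, so the rank is 2.
Since rank = 2 (the number of vectors), the set is linearly independent.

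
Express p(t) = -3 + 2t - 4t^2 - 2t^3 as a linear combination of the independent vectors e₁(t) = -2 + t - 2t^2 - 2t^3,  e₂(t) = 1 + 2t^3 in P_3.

p = 2e₁ + e₂

Work in coordinates with respect to the standard basis {1, t, …, t^3}.
Write p = α₁e₁ + α₂e₂ and equate components.
The system has the unique solution (α₁, α₂) = (2, 1).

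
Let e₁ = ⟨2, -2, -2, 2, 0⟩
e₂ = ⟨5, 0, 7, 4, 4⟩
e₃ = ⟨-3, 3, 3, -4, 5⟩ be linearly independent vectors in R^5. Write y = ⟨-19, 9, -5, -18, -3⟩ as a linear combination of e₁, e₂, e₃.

y = -3e₁ - 2e₂ + e₃

Since e₁, e₂, e₃ are independent, the coefficients expressing y are uniquely determined by a linear system.
Back-substitution yields (c₁, c₂, c₃) = (-3, -2, 1).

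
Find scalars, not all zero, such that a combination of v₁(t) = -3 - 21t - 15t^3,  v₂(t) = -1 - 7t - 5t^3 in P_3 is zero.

Take coordinates with respect to {1, t, …, t^3}.
Set up α₁v₁ + α₂v₂ = 0 and solve the homogeneous system.
The free variable yields coefficients (1, -3) (any nonzero multiple also works).

v₁ - 3v₂ = 0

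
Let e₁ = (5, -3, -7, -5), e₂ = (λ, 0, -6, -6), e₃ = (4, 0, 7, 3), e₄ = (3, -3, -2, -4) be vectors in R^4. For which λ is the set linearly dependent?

λ = -18

The vectors are dependent exactly when the determinant of the matrix with rows e₁, e₂, e₃, e₄ vanishes.
Cofactor expansion gives det = -24*λ - 432.
Setting this to zero gives λ = -18.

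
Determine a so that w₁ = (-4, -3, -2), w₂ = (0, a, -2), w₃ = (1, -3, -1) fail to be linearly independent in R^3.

The set is linearly dependent precisely when det[w₁; w₂; w₃] = 0.
Expanding, det = 6*a + 30.
This vanishes exactly when a = -5.

a = -5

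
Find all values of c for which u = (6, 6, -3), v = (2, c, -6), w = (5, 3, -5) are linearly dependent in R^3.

c = -2

The vectors are dependent exactly when the determinant of the matrix with rows u, v, w vanishes.
Cofactor expansion gives det = -15*c - 30.
Setting this to zero gives c = -2.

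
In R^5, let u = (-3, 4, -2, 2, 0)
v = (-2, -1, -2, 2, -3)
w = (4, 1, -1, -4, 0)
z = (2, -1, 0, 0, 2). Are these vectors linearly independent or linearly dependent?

linearly independent

Row-reduce the matrix whose columns are u, v, w, z.
The reduction yields 4 nonzero rows, so the rank is 4.
Since rank = 4 (the number of vectors), the set is linearly independent.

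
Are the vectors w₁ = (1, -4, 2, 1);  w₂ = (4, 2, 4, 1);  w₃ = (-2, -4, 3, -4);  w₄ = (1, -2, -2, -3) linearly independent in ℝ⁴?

linearly independent

Form the 4×4 matrix with these as columns; its determinant is -542.
A nonzero determinant means the columns are linearly independent.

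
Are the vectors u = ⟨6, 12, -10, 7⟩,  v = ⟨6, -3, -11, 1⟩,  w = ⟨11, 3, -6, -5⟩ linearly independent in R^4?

Place the vectors as rows of a 3×4 matrix and reduce to echelon form.
The reduction yields 3 nonzero rows, so the rank is 3.
Since rank = 3 (the number of vectors), the set is linearly independent.

linearly independent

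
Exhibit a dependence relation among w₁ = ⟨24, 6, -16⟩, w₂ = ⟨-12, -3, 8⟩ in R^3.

Set up α₁w₁ + α₂w₂ = 0 and solve the homogeneous system.
A generator of the null space is (1, 2).

w₁ + 2w₂ = 0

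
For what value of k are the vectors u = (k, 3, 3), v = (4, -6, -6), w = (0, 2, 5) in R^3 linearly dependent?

k = -2

The set is linearly dependent precisely when det[u; v; w] = 0.
The determinant works out to -18*k - 36.
This vanishes exactly when k = -2.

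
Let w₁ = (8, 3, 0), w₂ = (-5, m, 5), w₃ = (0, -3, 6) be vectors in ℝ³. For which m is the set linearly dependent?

m = -35/8

The vectors are dependent exactly when the determinant of the matrix with rows w₁, w₂, w₃ vanishes.
Expanding, det = 48*m + 210.
This vanishes exactly when m = -35/8.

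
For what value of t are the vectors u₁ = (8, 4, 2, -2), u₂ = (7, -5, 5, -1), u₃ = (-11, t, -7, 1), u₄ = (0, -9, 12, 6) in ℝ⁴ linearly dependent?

t = 2/7

The set is linearly dependent precisely when det[u₁; u₂; u₃; u₄] = 0.
Expanding, det = 24 - 84*t.
Solving 24 - 84*t = 0 yields t = 2/7.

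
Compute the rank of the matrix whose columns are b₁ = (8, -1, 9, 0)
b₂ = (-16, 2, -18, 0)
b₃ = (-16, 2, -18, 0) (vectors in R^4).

1

Apply Gaussian elimination to the matrix whose rows are b₁, b₂, b₃.
The echelon form has 1 nonzero row, so the rank is 1.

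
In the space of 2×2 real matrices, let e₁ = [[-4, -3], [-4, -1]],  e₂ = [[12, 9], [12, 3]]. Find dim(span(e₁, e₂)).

Use coordinates relative to {E₁₁, E₁₂, E₂₁, E₂₂}.
Put the 4×2 matrix [e₁|e₂] into echelon form.
There is 1 pivot column, so rank = 1.

dim = 1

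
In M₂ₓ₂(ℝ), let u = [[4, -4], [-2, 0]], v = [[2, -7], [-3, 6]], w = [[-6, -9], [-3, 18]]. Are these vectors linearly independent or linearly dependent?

linearly dependent

Write each element as a coordinate vector in ℝ⁴ using {E₁₁, E₁₂, E₂₁, E₂₂}.
Place the vectors as rows of a 3×4 matrix and reduce to echelon form.
The reduction yields 2 nonzero rows, so the rank is 2.
Since rank 2 < 3, the set is linearly dependent.
Indeed 3u - 3v + w = 0.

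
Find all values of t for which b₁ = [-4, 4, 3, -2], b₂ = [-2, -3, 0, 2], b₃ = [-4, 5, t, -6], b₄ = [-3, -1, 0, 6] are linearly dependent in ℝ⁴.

Place the vectors as rows of a 4×4 matrix; dependence ⇔ determinant zero.
Cofactor expansion gives det = 102*t - 408.
This vanishes exactly when t = 4.

t = 4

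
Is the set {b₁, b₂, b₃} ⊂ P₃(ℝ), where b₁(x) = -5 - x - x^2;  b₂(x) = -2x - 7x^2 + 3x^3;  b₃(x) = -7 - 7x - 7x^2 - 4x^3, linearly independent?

linearly independent

Write each element as a coordinate vector in ℝ⁴ using {1, x, …, x^3}.
Row-reduce the matrix whose columns are b₁, b₂, b₃.
The reduction yields 3 nonzero rows, so the rank is 3.
Since rank = 3 (the number of vectors), the set is linearly independent.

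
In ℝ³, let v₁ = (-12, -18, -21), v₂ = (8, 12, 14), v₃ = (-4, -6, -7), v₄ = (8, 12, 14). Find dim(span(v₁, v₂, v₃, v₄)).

Put the 3×4 matrix [v₁|v₂|v₃|v₄] into echelon form.
The echelon form has 1 nonzero row, so the rank is 1.
(With 4 elements in a 3-dimensional space the rank is at most 3.)

dim = 1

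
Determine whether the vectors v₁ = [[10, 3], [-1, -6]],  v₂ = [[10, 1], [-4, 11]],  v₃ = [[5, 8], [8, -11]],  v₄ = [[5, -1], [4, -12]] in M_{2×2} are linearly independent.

Take coordinates with respect to the standard basis {E₁₁, E₁₂, E₂₁, E₂₂}.
The matrix [v₁|v₂|v₃|v₄] has determinant 7040.
A nonzero determinant means the columns are linearly independent.

linearly independent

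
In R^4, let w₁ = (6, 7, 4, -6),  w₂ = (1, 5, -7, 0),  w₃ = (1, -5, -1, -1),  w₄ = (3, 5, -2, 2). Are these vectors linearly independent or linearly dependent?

The matrix [w₁|w₂|w₃|w₄] has determinant -1447.
A nonzero determinant means the columns are linearly independent.

linearly independent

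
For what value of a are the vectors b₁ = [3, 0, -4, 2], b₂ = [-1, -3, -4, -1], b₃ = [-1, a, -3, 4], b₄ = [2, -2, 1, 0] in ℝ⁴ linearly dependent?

Dependence holds iff the 4×4 matrix [b₁ b₂ b₃ b₄] is singular.
Cofactor expansion gives det = 260 - 25*a.
Solving 260 - 25*a = 0 yields a = 52/5.

a = 52/5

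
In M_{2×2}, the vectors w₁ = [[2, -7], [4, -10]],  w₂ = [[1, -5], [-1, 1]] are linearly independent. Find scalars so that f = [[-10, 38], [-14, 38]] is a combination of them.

Take coordinate vectors relative to {E₁₁, E₁₂, E₂₁, E₂₂}.
Since w₁, w₂ are independent, the coefficients expressing f are uniquely determined by a linear system.
Back-substitution yields (α₁, α₂) = (-4, -2).

f = -4w₁ - 2w₂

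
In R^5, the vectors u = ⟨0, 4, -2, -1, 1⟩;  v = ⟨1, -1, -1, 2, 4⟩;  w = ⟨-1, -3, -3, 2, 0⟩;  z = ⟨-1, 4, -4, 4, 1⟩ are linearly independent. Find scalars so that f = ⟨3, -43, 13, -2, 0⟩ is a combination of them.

f = -4u + 2v + 3w - 4z

Write f = α₁u + … + α₄z and equate components.
Row-reducing the augmented matrix gives the unique coefficients (α₁, …, α₄) = (-4, 2, 3, -4).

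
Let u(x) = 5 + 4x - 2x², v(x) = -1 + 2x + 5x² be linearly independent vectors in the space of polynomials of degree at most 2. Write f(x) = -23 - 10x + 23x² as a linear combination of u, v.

f = -4u + 3v

Identify each element with its coordinate vector in ℝ³ via {1, x, x²}.
Solve the system with u, v as columns and f as the right-hand side.
Row-reducing the augmented matrix gives the unique coefficients (c₁, c₂) = (-4, 3).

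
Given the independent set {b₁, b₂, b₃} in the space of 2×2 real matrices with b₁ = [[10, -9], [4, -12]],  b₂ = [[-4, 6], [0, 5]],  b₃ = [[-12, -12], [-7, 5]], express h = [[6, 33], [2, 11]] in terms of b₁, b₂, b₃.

Identify each element with its coordinate vector in ℝ⁴ via {E₁₁, E₁₂, E₂₁, E₂₂}.
Solve the system with b₁, b₂, b₃ as columns and h as the right-hand side.
The system has the unique solution (α₁, α₂, α₃) = (-3, -3, -2).

h = -3b₁ - 3b₂ - 2b₃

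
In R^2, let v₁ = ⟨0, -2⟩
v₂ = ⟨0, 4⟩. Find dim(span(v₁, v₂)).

dim = 1

Form the matrix with v₁, v₂ as columns and reduce.
There is 1 pivot column, so rank = 1.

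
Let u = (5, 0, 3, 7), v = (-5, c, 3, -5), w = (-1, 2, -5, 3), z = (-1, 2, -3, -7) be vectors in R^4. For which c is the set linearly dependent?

Place the vectors as rows of a 4×4 matrix; dependence ⇔ determinant zero.
Expanding, det = 176*c + 640.
Solving 176*c + 640 = 0 yields c = -40/11.

c = -40/11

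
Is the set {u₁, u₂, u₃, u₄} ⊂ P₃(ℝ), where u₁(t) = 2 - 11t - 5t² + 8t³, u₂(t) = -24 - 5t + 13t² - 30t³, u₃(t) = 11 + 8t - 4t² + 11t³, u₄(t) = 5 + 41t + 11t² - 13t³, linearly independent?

linearly dependent

Take coordinates with respect to the standard basis {1, t, …, t³}.
Place the vectors as rows of a 4×4 matrix and reduce to echelon form.
The reduction yields 2 nonzero rows, so the rank is 2.
Since rank 2 < 4, the set is linearly dependent.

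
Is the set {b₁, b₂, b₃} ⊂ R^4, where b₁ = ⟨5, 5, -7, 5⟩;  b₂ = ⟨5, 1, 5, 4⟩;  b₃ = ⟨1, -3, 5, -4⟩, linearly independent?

linearly independent

Place the vectors as rows of a 3×4 matrix and reduce to echelon form.
The reduction yields 3 nonzero rows, so the rank is 3.
Since rank = 3 (the number of vectors), the set is linearly independent.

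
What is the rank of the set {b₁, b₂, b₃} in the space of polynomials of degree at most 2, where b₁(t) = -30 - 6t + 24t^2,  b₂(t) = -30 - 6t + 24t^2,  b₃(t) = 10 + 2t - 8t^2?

Represent each element by its coordinate vector in ℝ³.
Put the 3×3 matrix [b₁|b₂|b₃] into echelon form.
Reduction leaves 1 leading entry, giving rank 1.

rank 1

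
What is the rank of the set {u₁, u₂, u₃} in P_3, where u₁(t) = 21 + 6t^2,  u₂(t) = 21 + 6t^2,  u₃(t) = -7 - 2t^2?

rank 1

Pass to coordinate vectors with respect to the basis {1, t, …, t^3}.
Apply Gaussian elimination to the matrix whose rows are u₁, u₂, u₃.
There is 1 pivot column, so rank = 1.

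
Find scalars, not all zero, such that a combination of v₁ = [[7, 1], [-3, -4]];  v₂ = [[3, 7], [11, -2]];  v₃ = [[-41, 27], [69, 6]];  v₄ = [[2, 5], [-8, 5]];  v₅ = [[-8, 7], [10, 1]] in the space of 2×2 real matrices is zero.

Take coordinates with respect to {E₁₁, E₁₂, E₂₁, E₂₂}.
Solve the homogeneous system with v₁, v₂, v₃, v₄, v₅ as columns by row-reducing the coefficient matrix.
A generator of the null space is (3, -2, 1, 1, -3).

3v₁ - 2v₂ + v₃ + v₄ - 3v₅ = 0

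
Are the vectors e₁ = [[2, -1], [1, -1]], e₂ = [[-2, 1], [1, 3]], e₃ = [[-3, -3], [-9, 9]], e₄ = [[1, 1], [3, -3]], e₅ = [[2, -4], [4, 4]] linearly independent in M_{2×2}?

Write each element as a coordinate vector in ℝ⁴ using {E₁₁, E₁₂, E₂₁, E₂₂}.
There are 5 vectors in a 4-dimensional space, so they cannot be linearly independent.

linearly dependent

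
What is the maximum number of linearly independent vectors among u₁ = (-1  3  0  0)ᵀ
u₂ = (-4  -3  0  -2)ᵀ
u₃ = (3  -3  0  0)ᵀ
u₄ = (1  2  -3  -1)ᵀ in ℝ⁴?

Form the matrix with u₁, u₂, u₃, u₄ as columns and reduce.
Exactly 4 pivots survive; hence the rank is 4.

4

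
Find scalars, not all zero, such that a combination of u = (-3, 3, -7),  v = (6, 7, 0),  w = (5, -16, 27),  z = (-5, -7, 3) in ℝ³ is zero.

3u - v + w - 2z = 0

Solve the homogeneous system with u, v, w, z as columns by row-reducing the coefficient matrix.
A generator of the null space is (3, -1, 1, -2).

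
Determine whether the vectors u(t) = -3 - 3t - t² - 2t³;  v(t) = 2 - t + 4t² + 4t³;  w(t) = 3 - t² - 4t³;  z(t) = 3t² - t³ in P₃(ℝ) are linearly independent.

linearly independent

Take coordinates with respect to the standard basis {1, t, …, t³}.
Form the 4×4 matrix with these as columns; its determinant is 282.
A nonzero determinant means the columns are linearly independent.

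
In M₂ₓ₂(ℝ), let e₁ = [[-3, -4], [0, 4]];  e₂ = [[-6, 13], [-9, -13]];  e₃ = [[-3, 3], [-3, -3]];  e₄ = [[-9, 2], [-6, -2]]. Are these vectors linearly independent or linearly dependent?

linearly dependent

Write each element as a coordinate vector in ℝ⁴ using {E₁₁, E₁₂, E₂₁, E₂₂}.
Place the vectors as rows of a 4×4 matrix and reduce to echelon form.
The reduction yields 2 nonzero rows, so the rank is 2.
Since rank 2 < 4, the set is linearly dependent.
Indeed e₁ + e₂ - 3e₃ = 0.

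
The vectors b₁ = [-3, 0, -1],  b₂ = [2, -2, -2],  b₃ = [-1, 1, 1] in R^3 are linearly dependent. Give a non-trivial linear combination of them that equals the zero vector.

Write the vectors as columns of a matrix and find a nonzero vector in its null space.
The free variable yields coefficients (0, 1, 2) (any nonzero multiple also works).

b₂ + 2b₃ = 0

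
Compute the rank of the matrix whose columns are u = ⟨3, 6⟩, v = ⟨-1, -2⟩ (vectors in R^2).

1

Form the matrix with u, v as columns and reduce.
Reduction leaves 1 leading entry, giving rank 1.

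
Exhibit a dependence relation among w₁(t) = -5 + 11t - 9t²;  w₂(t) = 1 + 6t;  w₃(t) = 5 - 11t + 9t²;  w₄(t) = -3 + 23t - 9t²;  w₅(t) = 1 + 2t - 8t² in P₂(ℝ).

w₁ + w₃ = 0

Write each element as a vector in ℝ³ using {1, t, t²}.
Set up α₁w₁ + … + α₅w₅ = 0 and solve the homogeneous system.
The free variable yields coefficients (1, 0, 1, 0, 0) (any nonzero multiple also works).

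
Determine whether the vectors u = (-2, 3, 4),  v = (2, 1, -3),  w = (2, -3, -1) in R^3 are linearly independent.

Form the 3×3 matrix with these as columns; its determinant is -24.
A nonzero determinant means the columns are linearly independent.

linearly independent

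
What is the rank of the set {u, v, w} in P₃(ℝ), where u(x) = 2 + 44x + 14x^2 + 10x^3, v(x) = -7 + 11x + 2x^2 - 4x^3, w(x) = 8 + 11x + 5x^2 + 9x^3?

2

Represent each element by its coordinate vector in ℝ⁴.
Row-reduce the 3×4 matrix with these as rows.
There are 2 pivot columns, so rank = 2.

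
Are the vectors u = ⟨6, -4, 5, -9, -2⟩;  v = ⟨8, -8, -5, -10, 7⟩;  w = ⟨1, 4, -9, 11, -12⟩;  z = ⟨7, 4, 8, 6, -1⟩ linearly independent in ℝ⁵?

Row-reduce the matrix whose columns are u, v, w, z.
The reduction yields 4 nonzero rows, so the rank is 4.
Since rank = 4 (the number of vectors), the set is linearly independent.

linearly independent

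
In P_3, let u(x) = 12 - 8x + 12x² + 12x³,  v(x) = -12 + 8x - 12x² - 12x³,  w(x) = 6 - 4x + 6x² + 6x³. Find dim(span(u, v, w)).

1

Pass to coordinate vectors with respect to the basis {1, x, …, x³}.
Apply Gaussian elimination to the matrix whose rows are u, v, w.
Reduction leaves 1 leading entry, giving rank 1.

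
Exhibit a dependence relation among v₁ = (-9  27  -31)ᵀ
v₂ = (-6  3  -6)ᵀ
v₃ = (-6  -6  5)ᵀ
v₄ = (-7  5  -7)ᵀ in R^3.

Row-reduce the matrix with v₁, v₂, v₃, v₄ as columns; the null space gives the coefficients.
The free variable yields coefficients (1, 0, 2, -3) (any nonzero multiple also works).

v₁ + 2v₃ - 3v₄ = 0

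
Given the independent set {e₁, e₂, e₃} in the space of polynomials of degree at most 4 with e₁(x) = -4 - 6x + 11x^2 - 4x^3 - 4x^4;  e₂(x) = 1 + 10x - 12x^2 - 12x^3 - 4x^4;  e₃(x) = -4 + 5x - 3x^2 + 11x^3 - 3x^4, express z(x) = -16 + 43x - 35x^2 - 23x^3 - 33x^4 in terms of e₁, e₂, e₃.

z = 2e₁ + 4e₂ + 3e₃

Identify each element with its coordinate vector in ℝ⁵ via {1, x, …, x^4}.
Write z = c₁e₁ + … + c₃e₃ and equate components.
Row-reducing the augmented matrix gives the unique coefficients (c₁, c₂, c₃) = (2, 4, 3).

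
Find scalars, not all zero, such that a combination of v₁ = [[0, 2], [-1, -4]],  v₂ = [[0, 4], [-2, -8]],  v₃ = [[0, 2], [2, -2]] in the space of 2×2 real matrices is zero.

2v₁ - v₂ = 0

Pass to coordinate vectors relative to the basis {E₁₁, E₁₂, E₂₁, E₂₂}.
Set up α₁v₁ + … + α₃v₃ = 0 and solve the homogeneous system.
One solution (up to scaling) is (2, -1, 0).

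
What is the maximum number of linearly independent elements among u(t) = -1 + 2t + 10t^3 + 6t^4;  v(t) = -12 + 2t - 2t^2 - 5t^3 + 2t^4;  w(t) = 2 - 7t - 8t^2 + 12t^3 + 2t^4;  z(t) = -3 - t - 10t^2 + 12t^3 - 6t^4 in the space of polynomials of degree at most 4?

4

Represent each element by its coordinate vector in ℝ⁵.
Form the matrix with u, v, w, z as columns and reduce.
The echelon form has 4 nonzero rows, so the rank is 4.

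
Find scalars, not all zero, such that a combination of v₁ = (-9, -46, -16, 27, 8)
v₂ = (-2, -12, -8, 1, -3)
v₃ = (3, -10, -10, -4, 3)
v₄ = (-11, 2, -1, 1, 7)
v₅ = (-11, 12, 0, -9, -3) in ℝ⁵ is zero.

v₁ - 3v₂ + v₃ - 2v₄ + 2v₅ = 0

Write the vectors as columns of a matrix and find a nonzero vector in its null space.
One solution (up to scaling) is (1, -3, 1, -2, 2).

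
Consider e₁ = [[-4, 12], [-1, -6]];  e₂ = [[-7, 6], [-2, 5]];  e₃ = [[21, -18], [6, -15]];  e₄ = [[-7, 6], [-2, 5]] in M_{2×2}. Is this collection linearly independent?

Take coordinates with respect to the standard basis {E₁₁, E₁₂, E₂₁, E₂₂}.
Two of the vectors are equal, giving an immediate dependence.

linearly dependent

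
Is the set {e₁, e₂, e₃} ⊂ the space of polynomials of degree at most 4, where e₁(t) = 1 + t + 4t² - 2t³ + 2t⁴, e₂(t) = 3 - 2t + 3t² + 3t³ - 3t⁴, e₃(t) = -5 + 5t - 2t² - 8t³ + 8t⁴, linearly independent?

linearly dependent

Write each element as a coordinate vector in ℝ⁵ using {1, t, …, t⁴}.
Row-reduce the matrix whose columns are e₁, e₂, e₃.
The reduction yields 2 nonzero rows, so the rank is 2.
Since rank 2 < 3, the set is linearly dependent.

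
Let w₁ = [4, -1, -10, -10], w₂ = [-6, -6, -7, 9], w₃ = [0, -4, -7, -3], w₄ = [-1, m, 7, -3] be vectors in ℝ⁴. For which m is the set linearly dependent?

Dependence holds iff the 4×4 matrix [w₁ w₂ w₃ w₄] is singular.
Expanding, det = 96*m + 784.
This vanishes exactly when m = -49/6.

m = -49/6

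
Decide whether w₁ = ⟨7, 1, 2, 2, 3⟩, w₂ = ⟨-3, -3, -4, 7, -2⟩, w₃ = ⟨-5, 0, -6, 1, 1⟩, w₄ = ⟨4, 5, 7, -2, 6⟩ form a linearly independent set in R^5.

Place the vectors as rows of a 4×5 matrix and reduce to echelon form.
The reduction yields 4 nonzero rows, so the rank is 4.
Since rank = 4 (the number of vectors), the set is linearly independent.

linearly independent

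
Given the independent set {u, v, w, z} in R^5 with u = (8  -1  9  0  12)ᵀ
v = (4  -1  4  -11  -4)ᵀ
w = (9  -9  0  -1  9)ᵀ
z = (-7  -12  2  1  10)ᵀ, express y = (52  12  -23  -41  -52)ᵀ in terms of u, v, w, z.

Solve the system with u, v, w, z as columns and y as the right-hand side.
The system has the unique solution (c₁, …, c₄) = (-3, 3, 4, -4).

y = -3u + 3v + 4w - 4z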